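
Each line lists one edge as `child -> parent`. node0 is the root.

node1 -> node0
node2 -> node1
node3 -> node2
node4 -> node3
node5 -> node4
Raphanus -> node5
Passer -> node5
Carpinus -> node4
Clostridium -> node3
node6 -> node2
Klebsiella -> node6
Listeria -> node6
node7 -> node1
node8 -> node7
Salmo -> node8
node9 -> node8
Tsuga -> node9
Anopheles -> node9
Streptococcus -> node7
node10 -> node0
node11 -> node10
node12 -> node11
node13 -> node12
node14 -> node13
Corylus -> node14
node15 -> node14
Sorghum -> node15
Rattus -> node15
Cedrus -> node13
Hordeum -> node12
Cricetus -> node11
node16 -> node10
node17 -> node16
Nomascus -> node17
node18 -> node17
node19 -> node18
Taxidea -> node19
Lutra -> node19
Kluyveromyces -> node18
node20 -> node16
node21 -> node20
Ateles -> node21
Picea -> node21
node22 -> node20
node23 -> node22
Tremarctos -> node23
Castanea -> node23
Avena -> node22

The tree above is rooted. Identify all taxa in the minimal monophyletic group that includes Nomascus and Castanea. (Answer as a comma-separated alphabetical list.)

Ateles, Avena, Castanea, Kluyveromyces, Lutra, Nomascus, Picea, Taxidea, Tremarctos

Tracing Nomascus: it sits inside (Nomascus,((Taxidea,Lutra),Kluyveromyces)).
Tracing Castanea: it sits inside (Tremarctos,Castanea).
The smallest clade enclosing both is ((Nomascus,((Taxidea,Lutra),Kluyveromyces)),((Ateles,Picea),((Tremarctos,Castanea),Avena))); the answer is its 9 terminal taxa in alphabetical order.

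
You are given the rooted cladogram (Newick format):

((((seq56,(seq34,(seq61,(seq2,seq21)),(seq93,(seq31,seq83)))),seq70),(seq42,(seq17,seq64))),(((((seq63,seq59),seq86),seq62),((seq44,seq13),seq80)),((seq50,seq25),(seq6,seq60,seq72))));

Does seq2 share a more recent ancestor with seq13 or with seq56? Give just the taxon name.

The MRCA of seq2 and seq56 subtends (seq56,(seq34,(seq61,(seq2,seq21)),(seq93,(seq31,seq83)))) (8 taxa).
The MRCA of seq2 and seq13 is the root, subtending the entire tree (24 taxa).
The first is nested inside the second, so seq2 shares a more recent common ancestor with seq56.

seq56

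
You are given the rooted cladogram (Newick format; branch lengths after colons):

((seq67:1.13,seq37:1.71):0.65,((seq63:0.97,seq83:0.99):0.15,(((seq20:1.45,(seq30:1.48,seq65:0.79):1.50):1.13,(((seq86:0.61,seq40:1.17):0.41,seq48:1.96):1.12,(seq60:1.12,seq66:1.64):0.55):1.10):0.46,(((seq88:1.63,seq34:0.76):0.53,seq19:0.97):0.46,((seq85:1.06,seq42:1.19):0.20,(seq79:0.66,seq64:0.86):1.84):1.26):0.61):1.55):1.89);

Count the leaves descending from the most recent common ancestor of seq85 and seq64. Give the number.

4

The MRCA of seq85 and seq64 is the node subtending ((seq85,seq42),(seq79,seq64)).
That clade contains 4 terminal taxa: seq42, seq64, seq79, seq85.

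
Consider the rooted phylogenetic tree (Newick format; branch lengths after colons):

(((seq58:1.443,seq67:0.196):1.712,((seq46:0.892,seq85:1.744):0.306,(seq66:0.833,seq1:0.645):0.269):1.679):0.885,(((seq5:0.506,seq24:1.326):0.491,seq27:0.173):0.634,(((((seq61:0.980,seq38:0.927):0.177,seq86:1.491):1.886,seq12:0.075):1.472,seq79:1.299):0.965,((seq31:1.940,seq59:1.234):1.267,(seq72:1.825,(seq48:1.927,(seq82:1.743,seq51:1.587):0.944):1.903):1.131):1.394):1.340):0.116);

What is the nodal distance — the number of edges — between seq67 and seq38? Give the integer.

10

The MRCA of seq67 and seq38 is the root of the tree.
From seq67 up to that node: 3 branches. From seq38 up to the same node: 7 branches. Total: 3 + 7 = 10.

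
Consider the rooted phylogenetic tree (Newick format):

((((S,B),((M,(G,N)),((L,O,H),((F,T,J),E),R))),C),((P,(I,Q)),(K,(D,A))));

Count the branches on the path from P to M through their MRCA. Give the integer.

8

The MRCA of P and M is the root of the tree.
From P up to that node: 3 branches. From M up to the same node: 5 branches. Total: 3 + 5 = 8.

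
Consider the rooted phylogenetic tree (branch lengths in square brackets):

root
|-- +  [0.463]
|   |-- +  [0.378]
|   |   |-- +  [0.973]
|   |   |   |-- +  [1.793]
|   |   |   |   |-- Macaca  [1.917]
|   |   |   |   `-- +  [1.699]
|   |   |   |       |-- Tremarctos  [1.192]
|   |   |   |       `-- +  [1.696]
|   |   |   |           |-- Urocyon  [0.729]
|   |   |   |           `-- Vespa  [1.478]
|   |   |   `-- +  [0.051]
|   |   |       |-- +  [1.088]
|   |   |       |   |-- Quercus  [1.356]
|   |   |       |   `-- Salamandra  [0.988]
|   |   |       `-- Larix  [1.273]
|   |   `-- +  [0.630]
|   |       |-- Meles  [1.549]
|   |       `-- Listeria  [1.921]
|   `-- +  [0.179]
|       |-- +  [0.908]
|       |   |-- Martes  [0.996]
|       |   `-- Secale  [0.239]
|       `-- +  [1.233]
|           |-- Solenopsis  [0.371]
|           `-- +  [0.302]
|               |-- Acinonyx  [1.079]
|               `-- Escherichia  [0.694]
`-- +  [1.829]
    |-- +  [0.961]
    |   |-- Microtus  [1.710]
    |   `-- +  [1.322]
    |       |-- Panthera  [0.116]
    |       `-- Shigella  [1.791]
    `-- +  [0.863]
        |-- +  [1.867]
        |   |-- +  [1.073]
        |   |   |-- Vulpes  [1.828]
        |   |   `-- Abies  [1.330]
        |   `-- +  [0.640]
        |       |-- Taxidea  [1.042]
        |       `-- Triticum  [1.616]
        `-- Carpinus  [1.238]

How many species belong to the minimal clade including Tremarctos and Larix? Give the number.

The MRCA of Tremarctos and Larix is the node subtending ((Macaca,(Tremarctos,(Urocyon,Vespa))),((Quercus,Salamandra),Larix)).
That clade contains 7 terminal taxa: Larix, Macaca, Quercus, Salamandra, Tremarctos, Urocyon, Vespa.

7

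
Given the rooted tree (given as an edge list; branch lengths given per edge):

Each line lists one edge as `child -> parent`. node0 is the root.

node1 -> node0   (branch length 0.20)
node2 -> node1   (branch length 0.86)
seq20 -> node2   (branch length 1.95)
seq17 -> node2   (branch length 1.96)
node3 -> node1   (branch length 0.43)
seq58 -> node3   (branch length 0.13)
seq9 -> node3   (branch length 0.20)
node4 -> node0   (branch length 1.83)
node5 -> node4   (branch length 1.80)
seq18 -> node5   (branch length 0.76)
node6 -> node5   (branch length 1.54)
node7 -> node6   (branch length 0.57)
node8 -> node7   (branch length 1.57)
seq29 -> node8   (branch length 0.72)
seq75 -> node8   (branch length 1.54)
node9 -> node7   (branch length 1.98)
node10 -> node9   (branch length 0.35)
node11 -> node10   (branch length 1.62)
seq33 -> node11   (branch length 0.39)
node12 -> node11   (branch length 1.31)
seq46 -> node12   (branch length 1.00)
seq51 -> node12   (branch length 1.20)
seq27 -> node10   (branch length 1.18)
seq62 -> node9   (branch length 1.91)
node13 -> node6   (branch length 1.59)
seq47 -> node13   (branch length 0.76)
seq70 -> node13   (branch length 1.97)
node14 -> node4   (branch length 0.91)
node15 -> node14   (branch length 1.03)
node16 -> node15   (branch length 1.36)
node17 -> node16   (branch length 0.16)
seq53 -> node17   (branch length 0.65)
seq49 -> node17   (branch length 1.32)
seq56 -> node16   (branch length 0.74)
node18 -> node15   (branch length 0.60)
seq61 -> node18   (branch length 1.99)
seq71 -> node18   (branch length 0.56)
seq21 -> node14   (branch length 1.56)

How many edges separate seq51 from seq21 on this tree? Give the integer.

10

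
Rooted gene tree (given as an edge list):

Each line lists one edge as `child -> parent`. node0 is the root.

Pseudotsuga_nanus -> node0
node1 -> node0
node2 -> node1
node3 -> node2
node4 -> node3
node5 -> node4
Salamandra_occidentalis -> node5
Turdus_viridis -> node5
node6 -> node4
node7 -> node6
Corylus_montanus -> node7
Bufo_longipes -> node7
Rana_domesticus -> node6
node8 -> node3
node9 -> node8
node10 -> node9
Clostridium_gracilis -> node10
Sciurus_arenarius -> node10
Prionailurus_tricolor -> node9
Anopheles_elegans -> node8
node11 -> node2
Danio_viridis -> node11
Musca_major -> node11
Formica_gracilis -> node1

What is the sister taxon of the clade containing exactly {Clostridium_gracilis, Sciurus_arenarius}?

Prionailurus_tricolor

The clade containing exactly {Clostridium_gracilis, Sciurus_arenarius} attaches to the tree at the node subtending ((Clostridium_gracilis,Sciurus_arenarius),Prionailurus_tricolor).
The other lineage descending from that same node — the sister group — is the single tip Prionailurus_tricolor.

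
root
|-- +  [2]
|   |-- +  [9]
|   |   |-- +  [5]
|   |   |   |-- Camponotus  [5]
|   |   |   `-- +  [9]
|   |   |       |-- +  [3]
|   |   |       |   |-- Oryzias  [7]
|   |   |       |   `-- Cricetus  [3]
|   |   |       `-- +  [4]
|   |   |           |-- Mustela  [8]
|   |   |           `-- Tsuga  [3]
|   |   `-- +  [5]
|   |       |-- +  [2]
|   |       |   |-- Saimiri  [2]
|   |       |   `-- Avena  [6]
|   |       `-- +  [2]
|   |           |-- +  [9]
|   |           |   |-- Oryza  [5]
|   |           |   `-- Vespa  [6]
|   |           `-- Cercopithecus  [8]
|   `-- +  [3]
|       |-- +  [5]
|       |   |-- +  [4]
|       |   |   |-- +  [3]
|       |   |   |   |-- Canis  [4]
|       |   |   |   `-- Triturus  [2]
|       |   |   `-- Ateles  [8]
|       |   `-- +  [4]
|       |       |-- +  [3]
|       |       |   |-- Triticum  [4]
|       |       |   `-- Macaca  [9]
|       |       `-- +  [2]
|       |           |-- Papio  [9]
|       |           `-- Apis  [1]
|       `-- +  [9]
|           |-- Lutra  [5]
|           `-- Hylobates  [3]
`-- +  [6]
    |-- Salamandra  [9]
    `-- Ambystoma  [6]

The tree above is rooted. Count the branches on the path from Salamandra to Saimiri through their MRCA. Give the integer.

7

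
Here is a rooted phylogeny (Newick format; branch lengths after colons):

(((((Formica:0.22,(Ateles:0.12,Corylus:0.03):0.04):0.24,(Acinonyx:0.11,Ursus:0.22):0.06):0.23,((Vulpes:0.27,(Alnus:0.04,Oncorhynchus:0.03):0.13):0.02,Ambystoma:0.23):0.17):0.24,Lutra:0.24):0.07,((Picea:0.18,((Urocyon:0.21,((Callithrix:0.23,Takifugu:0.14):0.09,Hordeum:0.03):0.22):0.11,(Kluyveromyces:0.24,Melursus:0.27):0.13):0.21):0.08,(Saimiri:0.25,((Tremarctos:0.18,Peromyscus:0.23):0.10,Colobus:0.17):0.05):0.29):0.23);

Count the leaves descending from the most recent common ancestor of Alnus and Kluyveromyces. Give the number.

21

The MRCA of Alnus and Kluyveromyces is the root, so the clade is the entire tree.
That clade contains 21 terminal taxa: Acinonyx, Alnus, Ambystoma, Ateles, Callithrix, Colobus, Corylus, Formica, Hordeum, Kluyveromyces, Lutra, Melursus, Oncorhynchus, Peromyscus, Picea, Saimiri, Takifugu, Tremarctos, Urocyon, Ursus, Vulpes.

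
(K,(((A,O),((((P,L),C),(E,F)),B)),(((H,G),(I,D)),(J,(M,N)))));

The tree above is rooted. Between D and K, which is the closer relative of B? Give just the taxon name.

The MRCA of B and D subtends (((A,O),((((P,L),C),(E,F)),B)),(((H,G),(I,D)),(J,(M,N)))) (15 taxa).
The MRCA of B and K is the root, subtending the entire tree (16 taxa).
The first is nested inside the second, so B shares a more recent common ancestor with D.

D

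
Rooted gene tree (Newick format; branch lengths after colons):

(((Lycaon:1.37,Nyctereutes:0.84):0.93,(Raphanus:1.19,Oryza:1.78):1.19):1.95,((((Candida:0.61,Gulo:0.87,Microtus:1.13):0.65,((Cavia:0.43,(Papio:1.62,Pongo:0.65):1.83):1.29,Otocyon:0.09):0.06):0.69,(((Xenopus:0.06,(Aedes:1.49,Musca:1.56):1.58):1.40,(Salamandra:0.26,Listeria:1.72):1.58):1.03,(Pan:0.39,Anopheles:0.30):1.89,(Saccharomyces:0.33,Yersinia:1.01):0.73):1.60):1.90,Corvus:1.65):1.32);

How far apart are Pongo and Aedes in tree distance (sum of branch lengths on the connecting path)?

The path runs Pongo → … → MRCA → … → Aedes; the MRCA is the node subtending (((Candida,Gulo,Microtus),((Cavia,(Papio,Pongo)),Otocyon)),(((Xenopus,(Aedes,Musca)),(Salamandra,Listeria)),(Pan,Anopheles),(Saccharomyces,Yersinia))).
Branch lengths along that path: 0.65 + 1.83 + 1.29 + 0.06 + 0.69 + 1.60 + 1.03 + 1.40 + 1.58 + 1.49 = 11.62.

11.62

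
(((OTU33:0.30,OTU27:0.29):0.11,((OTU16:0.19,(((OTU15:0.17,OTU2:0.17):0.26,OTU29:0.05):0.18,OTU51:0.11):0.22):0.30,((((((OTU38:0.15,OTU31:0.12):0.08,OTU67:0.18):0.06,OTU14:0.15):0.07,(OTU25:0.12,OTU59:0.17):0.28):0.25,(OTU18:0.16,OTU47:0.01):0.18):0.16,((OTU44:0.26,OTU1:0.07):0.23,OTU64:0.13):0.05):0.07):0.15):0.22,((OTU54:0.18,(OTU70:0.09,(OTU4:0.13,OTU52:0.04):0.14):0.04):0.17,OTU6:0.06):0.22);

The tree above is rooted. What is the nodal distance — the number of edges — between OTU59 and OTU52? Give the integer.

12

The MRCA of OTU59 and OTU52 is the root of the tree.
From OTU59 up to that node: 7 branches. From OTU52 up to the same node: 5 branches. Total: 7 + 5 = 12.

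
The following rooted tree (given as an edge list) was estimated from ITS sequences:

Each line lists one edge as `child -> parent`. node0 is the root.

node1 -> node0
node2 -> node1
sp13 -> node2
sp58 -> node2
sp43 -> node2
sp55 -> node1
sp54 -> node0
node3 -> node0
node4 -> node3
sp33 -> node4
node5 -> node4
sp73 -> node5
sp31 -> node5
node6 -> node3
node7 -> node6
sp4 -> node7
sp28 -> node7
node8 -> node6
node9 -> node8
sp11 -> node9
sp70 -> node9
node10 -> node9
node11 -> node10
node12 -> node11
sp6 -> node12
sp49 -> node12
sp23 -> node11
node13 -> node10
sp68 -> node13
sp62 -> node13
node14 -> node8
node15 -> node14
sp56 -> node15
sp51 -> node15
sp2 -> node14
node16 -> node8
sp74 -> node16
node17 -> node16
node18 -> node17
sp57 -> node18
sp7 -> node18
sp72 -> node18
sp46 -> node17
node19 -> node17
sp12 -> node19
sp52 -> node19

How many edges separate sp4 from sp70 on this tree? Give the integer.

The MRCA of sp4 and sp70 is the node subtending ((sp4,sp28),((sp11,sp70,(((sp6,sp49),sp23),(sp68,sp62))),((sp56,sp51),sp2),(sp74,((sp57,sp7,sp72),sp46,(sp12,sp52))))).
From sp4 up to that node: 2 branches. From sp70 up to the same node: 3 branches. Total: 2 + 3 = 5.

5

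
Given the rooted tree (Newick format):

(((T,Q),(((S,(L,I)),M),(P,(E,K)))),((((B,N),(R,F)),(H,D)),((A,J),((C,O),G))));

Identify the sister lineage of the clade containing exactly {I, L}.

S

The clade containing exactly {I, L} attaches to the tree at the node subtending (S,(L,I)).
The other lineage descending from that same node — the sister group — is the single tip S.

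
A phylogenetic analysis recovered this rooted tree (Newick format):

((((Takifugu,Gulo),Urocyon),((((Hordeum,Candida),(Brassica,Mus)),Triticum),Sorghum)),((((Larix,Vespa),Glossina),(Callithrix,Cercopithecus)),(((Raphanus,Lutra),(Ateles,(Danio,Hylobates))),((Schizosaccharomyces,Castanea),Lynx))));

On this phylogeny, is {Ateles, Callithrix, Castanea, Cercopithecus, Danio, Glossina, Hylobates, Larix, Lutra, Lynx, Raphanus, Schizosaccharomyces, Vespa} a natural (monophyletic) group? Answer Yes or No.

Yes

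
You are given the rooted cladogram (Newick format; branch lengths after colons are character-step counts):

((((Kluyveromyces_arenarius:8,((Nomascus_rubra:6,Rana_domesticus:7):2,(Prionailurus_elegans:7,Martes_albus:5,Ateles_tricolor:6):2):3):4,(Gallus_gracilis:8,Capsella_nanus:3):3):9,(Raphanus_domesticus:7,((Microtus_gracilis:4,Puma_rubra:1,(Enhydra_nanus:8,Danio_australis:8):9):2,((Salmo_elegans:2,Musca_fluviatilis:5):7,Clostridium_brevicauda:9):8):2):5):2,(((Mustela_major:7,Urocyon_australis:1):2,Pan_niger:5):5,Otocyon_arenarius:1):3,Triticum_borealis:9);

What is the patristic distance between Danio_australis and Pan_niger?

41

The path runs Danio_australis → … → MRCA → … → Pan_niger; the MRCA is the root of the tree.
Branch lengths along that path: 8 + 9 + 2 + 2 + 5 + 2 + 3 + 5 + 5 = 41.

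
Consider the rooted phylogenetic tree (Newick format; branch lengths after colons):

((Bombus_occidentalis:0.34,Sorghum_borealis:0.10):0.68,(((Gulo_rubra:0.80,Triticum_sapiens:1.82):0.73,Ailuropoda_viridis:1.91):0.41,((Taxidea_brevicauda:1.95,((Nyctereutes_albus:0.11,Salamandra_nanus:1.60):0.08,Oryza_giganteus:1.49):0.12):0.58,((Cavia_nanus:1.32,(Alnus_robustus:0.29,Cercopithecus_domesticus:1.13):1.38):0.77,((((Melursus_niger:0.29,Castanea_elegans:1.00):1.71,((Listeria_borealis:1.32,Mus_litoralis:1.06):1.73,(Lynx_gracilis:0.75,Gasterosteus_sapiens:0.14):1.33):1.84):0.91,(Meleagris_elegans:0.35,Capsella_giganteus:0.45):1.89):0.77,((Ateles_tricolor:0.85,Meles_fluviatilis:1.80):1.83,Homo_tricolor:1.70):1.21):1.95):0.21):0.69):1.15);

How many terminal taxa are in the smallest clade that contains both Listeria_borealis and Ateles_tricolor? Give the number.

11

The MRCA of Listeria_borealis and Ateles_tricolor is the node subtending ((((Melursus_niger,Castanea_elegans),((Listeria_borealis,Mus_litoralis),(Lynx_gracilis,Gasterosteus_sapiens))),(Meleagris_elegans,Capsella_giganteus)),((Ateles_tricolor,Meles_fluviatilis),Homo_tricolor)).
That clade contains 11 terminal taxa: Ateles_tricolor, Capsella_giganteus, Castanea_elegans, Gasterosteus_sapiens, Homo_tricolor, Listeria_borealis, Lynx_gracilis, Meleagris_elegans, Meles_fluviatilis, Melursus_niger, Mus_litoralis.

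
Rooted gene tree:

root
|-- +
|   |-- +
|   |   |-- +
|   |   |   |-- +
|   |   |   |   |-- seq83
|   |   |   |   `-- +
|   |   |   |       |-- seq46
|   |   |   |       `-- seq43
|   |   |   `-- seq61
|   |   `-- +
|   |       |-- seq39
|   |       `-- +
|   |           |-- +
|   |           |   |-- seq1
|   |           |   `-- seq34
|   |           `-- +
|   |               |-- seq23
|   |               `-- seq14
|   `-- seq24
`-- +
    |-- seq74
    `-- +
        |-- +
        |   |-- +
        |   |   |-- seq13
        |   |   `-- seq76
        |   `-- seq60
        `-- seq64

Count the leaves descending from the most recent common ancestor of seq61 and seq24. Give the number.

The MRCA of seq61 and seq24 is the node subtending ((((seq83,(seq46,seq43)),seq61),(seq39,((seq1,seq34),(seq23,seq14)))),seq24).
That clade contains 10 terminal taxa: seq1, seq14, seq23, seq24, seq34, seq39, seq43, seq46, seq61, seq83.

10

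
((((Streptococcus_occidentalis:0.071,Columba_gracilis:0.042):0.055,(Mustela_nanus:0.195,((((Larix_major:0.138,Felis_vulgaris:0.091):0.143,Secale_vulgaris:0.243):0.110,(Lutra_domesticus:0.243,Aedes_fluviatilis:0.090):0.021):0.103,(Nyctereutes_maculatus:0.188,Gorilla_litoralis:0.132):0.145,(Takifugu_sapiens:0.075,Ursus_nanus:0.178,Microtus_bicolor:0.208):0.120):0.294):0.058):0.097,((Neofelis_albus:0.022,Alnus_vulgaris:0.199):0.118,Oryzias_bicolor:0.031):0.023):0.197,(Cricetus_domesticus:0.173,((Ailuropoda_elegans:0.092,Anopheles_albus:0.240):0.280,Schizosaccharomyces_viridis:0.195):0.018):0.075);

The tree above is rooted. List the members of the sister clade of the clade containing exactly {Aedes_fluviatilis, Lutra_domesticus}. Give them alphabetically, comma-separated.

Felis_vulgaris, Larix_major, Secale_vulgaris

The clade containing exactly {Aedes_fluviatilis, Lutra_domesticus} attaches to the tree at the node subtending (((Larix_major,Felis_vulgaris),Secale_vulgaris),(Lutra_domesticus,Aedes_fluviatilis)).
The other lineage descending from that same node — the sister group — is ((Larix_major,Felis_vulgaris),Secale_vulgaris); its 3 tips in alphabetical order are the answer.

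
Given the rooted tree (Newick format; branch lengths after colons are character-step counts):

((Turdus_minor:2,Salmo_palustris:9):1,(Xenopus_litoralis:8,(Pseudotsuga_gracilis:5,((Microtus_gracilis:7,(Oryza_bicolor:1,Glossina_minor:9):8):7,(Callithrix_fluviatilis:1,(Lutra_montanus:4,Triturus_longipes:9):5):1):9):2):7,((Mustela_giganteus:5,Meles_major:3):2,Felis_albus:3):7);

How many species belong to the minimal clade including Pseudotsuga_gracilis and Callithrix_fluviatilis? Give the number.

The MRCA of Pseudotsuga_gracilis and Callithrix_fluviatilis is the node subtending (Pseudotsuga_gracilis,((Microtus_gracilis,(Oryza_bicolor,Glossina_minor)),(Callithrix_fluviatilis,(Lutra_montanus,Triturus_longipes)))).
That clade contains 7 terminal taxa: Callithrix_fluviatilis, Glossina_minor, Lutra_montanus, Microtus_gracilis, Oryza_bicolor, Pseudotsuga_gracilis, Triturus_longipes.

7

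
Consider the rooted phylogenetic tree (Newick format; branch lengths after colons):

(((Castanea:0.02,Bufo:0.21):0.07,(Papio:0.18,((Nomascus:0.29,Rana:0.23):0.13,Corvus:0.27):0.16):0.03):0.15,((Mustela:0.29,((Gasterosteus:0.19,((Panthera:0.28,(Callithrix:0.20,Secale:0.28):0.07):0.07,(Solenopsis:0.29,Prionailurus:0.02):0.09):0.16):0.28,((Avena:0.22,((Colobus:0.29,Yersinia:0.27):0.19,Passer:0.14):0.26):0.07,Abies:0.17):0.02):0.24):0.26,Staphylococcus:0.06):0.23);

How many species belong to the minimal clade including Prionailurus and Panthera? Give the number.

The MRCA of Prionailurus and Panthera is the node subtending ((Panthera,(Callithrix,Secale)),(Solenopsis,Prionailurus)).
That clade contains 5 terminal taxa: Callithrix, Panthera, Prionailurus, Secale, Solenopsis.

5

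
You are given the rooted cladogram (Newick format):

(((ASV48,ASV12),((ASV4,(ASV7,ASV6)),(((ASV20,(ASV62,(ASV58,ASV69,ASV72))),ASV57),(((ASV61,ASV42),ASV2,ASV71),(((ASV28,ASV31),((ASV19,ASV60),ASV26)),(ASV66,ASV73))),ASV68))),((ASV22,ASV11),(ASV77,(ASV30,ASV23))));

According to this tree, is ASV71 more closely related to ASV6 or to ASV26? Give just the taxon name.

The MRCA of ASV71 and ASV26 subtends (((ASV61,ASV42),ASV2,ASV71),(((ASV28,ASV31),((ASV19,ASV60),ASV26)),(ASV66,ASV73))) (11 taxa).
The MRCA of ASV71 and ASV6 subtends ((ASV4,(ASV7,ASV6)),(((ASV20,(ASV62,(ASV58,ASV69,ASV72))),ASV57),(((ASV61,ASV42),ASV2,ASV71),(((ASV28,ASV31),((ASV19,ASV60),ASV26)),(ASV66,ASV73))),ASV68)) (21 taxa).
The first is nested inside the second, so ASV71 shares a more recent common ancestor with ASV26.

ASV26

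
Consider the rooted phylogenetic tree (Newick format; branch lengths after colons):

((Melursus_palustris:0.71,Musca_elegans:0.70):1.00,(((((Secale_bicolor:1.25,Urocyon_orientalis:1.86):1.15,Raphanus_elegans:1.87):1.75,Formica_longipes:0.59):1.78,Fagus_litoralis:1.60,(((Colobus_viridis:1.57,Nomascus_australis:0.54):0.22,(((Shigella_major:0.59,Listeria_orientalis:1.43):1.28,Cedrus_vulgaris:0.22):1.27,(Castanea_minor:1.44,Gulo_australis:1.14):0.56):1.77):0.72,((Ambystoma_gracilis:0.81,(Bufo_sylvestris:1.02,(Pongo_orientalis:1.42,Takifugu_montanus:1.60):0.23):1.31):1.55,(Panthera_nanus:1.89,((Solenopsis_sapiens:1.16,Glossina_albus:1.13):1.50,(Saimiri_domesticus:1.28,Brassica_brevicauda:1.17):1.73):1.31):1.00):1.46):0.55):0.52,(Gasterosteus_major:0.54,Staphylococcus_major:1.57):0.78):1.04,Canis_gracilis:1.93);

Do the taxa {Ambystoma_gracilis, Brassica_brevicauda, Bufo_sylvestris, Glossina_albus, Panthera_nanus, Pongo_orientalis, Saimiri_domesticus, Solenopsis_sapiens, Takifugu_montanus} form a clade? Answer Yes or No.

The most recent common ancestor of these taxa subtends ((Ambystoma_gracilis,(Bufo_sylvestris,(Pongo_orientalis,Takifugu_montanus))),(Panthera_nanus,((Solenopsis_sapiens,Glossina_albus),(Saimiri_domesticus,Brassica_brevicauda)))).
That clade has exactly 9 tips — every listed taxon and nothing else — so the group is monophyletic.

Yes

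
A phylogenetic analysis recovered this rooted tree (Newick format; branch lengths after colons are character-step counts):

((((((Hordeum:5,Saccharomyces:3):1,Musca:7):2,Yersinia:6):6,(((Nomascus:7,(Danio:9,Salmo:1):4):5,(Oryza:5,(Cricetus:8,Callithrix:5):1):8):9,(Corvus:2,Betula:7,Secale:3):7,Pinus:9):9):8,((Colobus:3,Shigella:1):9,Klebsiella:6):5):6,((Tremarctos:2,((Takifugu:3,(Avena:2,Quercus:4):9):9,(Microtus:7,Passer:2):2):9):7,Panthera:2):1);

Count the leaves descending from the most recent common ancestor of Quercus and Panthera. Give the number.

7

The MRCA of Quercus and Panthera is the node subtending ((Tremarctos,((Takifugu,(Avena,Quercus)),(Microtus,Passer))),Panthera).
That clade contains 7 terminal taxa: Avena, Microtus, Panthera, Passer, Quercus, Takifugu, Tremarctos.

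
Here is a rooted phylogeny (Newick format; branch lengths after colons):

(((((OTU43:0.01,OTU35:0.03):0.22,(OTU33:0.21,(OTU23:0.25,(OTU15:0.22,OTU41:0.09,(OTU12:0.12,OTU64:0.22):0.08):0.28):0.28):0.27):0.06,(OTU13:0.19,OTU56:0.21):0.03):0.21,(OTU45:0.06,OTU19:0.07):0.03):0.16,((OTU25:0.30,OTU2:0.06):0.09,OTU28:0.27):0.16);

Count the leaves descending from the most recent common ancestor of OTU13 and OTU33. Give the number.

10

The MRCA of OTU13 and OTU33 is the node subtending (((OTU43,OTU35),(OTU33,(OTU23,(OTU15,OTU41,(OTU12,OTU64))))),(OTU13,OTU56)).
That clade contains 10 terminal taxa: OTU12, OTU13, OTU15, OTU23, OTU33, OTU35, OTU41, OTU43, OTU56, OTU64.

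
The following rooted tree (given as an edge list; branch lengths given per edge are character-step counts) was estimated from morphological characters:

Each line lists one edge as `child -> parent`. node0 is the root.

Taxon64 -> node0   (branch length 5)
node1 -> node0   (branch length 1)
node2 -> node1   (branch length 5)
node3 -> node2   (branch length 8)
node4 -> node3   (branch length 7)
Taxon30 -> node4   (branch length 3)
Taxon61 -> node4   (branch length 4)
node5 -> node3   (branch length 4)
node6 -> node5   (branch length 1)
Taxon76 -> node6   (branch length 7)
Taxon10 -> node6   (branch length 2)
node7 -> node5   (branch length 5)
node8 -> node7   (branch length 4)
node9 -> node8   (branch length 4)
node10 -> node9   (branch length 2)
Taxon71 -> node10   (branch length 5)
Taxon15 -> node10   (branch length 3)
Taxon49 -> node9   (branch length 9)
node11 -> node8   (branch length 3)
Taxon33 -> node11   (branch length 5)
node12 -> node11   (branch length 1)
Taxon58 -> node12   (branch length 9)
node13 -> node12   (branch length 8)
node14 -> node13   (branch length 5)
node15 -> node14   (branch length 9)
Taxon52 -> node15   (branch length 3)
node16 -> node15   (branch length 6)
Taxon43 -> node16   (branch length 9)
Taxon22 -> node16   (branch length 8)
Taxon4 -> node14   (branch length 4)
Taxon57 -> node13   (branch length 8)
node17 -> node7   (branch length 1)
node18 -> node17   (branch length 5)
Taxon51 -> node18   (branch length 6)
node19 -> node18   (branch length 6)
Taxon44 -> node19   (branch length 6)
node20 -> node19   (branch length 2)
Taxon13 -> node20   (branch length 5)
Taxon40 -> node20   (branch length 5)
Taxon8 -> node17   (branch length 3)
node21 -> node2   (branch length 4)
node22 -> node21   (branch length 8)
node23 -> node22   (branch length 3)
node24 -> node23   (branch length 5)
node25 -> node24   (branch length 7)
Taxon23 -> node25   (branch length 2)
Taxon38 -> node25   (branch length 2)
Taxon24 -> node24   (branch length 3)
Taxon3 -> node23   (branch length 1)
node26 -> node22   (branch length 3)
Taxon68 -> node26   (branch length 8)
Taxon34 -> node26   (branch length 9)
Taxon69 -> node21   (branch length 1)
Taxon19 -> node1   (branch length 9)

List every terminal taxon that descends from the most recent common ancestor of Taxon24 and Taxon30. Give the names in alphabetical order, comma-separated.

Tracing Taxon24: it sits inside ((Taxon23,Taxon38),Taxon24).
Tracing Taxon30: it sits inside (Taxon30,Taxon61).
The smallest clade enclosing both is (((Taxon30,Taxon61),((Taxon76,Taxon10),((((Taxon71,Taxon15),Taxon49),(Taxon33,(Taxon58,(((Taxon52,(Taxon43,Taxon22)),Taxon4),Taxon57)))),((Taxon51,(Taxon44,(Taxon13,Taxon40))),Taxon8)))),(((((Taxon23,Taxon38),Taxon24),Taxon3),(Taxon68,Taxon34)),Taxon69)); the answer is its 26 terminal taxa in alphabetical order.

Taxon10, Taxon13, Taxon15, Taxon22, Taxon23, Taxon24, Taxon3, Taxon30, Taxon33, Taxon34, Taxon38, Taxon4, Taxon40, Taxon43, Taxon44, Taxon49, Taxon51, Taxon52, Taxon57, Taxon58, Taxon61, Taxon68, Taxon69, Taxon71, Taxon76, Taxon8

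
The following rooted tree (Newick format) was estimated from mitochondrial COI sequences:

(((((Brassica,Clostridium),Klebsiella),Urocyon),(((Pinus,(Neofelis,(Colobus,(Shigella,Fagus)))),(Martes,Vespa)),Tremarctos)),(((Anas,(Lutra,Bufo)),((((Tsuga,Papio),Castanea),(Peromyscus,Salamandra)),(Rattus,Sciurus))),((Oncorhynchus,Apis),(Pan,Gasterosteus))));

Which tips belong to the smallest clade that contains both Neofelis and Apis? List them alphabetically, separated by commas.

Anas, Apis, Brassica, Bufo, Castanea, Clostridium, Colobus, Fagus, Gasterosteus, Klebsiella, Lutra, Martes, Neofelis, Oncorhynchus, Pan, Papio, Peromyscus, Pinus, Rattus, Salamandra, Sciurus, Shigella, Tremarctos, Tsuga, Urocyon, Vespa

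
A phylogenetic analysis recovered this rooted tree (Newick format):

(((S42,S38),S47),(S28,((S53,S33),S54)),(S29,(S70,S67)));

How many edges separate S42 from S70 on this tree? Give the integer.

6

The MRCA of S42 and S70 is the root of the tree.
From S42 up to that node: 3 branches. From S70 up to the same node: 3 branches. Total: 3 + 3 = 6.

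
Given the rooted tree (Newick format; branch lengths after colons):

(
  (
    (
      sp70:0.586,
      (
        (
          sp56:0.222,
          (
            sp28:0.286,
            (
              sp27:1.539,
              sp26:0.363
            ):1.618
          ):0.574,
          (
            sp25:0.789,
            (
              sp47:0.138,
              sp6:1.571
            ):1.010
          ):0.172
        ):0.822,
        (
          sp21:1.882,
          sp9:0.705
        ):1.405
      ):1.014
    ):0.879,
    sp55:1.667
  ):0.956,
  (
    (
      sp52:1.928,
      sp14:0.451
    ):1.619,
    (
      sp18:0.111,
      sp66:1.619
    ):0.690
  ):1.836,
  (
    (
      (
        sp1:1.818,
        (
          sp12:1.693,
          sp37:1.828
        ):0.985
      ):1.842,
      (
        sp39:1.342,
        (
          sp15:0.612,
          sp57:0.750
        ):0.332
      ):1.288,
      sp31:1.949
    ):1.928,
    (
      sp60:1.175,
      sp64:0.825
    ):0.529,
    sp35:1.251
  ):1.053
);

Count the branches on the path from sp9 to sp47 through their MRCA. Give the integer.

6

The MRCA of sp9 and sp47 is the node subtending ((sp56,(sp28,(sp27,sp26)),(sp25,(sp47,sp6))),(sp21,sp9)).
From sp9 up to that node: 2 branches. From sp47 up to the same node: 4 branches. Total: 2 + 4 = 6.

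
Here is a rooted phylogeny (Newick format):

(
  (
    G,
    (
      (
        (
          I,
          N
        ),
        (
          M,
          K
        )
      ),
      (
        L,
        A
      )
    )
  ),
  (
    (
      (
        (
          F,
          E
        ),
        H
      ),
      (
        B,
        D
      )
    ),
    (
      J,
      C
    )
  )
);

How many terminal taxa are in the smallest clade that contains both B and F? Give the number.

5

The MRCA of B and F is the node subtending (((F,E),H),(B,D)).
That clade contains 5 terminal taxa: B, D, E, F, H.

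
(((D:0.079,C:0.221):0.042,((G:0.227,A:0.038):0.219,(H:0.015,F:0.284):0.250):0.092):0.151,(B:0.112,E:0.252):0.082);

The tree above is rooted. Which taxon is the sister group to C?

C attaches to the tree at the node subtending (D,C).
The other lineage descending from that same node — the sister group — is the single tip D.

D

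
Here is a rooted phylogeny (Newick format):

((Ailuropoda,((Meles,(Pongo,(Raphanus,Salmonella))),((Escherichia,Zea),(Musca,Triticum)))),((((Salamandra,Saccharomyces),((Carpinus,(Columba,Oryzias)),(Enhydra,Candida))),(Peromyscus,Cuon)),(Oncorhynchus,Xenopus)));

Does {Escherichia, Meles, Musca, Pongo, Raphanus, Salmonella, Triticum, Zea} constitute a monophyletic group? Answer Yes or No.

The most recent common ancestor of these taxa subtends ((Meles,(Pongo,(Raphanus,Salmonella))),((Escherichia,Zea),(Musca,Triticum))).
That clade has exactly 8 tips — every listed taxon and nothing else — so the group is monophyletic.

Yes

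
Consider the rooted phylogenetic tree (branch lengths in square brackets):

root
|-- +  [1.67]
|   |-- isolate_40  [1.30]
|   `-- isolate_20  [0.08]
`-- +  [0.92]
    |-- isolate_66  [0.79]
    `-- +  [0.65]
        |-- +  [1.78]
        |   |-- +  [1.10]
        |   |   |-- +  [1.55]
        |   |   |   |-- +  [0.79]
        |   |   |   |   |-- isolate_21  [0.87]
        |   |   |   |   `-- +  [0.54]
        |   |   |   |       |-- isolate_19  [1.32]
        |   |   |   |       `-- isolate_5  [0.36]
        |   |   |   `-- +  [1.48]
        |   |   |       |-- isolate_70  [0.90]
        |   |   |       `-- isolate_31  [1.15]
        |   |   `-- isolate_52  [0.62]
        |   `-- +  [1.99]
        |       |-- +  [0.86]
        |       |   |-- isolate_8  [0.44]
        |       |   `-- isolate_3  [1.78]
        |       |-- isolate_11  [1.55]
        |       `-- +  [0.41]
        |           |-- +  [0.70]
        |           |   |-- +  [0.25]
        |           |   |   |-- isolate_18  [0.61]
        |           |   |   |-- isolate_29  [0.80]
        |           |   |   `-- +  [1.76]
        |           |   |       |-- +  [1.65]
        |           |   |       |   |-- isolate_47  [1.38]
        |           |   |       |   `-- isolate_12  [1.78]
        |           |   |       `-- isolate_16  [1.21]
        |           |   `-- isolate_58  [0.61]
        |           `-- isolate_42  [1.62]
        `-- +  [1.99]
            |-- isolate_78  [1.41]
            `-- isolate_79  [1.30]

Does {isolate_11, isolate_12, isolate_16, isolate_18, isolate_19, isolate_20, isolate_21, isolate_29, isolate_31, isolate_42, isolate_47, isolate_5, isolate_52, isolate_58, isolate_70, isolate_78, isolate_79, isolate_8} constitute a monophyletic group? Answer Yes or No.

No

The MRCA of the listed taxa is the root, so the smallest clade containing them is the whole tree.
That clade also contains isolate_3, isolate_40, isolate_66, which are not in the proposed group, so the group is not monophyletic.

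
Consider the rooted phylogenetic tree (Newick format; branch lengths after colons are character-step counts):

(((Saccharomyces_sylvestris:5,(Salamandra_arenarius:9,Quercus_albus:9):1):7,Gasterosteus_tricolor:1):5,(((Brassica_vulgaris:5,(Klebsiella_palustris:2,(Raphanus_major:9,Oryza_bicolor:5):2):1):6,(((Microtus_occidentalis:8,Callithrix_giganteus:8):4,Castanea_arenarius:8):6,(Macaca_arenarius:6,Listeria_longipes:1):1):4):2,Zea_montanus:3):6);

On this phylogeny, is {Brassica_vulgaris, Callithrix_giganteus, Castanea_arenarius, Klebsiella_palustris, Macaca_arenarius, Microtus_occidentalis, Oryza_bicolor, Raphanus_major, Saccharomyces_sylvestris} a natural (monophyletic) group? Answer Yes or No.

No

The MRCA of the listed taxa is the root, so the smallest clade containing them is the whole tree.
That clade also contains Gasterosteus_tricolor, Listeria_longipes, Quercus_albus, Salamandra_arenarius, Zea_montanus, which are not in the proposed group, so the group is not monophyletic.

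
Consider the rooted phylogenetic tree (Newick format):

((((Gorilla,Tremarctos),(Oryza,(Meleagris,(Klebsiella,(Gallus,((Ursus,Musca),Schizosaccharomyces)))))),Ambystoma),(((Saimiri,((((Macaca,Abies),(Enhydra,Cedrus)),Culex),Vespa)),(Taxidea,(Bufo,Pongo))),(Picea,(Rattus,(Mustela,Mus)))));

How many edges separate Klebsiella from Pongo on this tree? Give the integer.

11

The MRCA of Klebsiella and Pongo is the root of the tree.
From Klebsiella up to that node: 6 branches. From Pongo up to the same node: 5 branches. Total: 6 + 5 = 11.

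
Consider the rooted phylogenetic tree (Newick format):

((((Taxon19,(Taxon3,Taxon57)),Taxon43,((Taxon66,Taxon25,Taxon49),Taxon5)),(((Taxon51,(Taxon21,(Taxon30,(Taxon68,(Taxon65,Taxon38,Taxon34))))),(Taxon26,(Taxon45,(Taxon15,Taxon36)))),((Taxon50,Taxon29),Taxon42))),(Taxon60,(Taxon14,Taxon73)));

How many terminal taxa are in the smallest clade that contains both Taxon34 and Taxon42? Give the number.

14

The MRCA of Taxon34 and Taxon42 is the node subtending (((Taxon51,(Taxon21,(Taxon30,(Taxon68,(Taxon65,Taxon38,Taxon34))))),(Taxon26,(Taxon45,(Taxon15,Taxon36)))),((Taxon50,Taxon29),Taxon42)).
That clade contains 14 terminal taxa: Taxon15, Taxon21, Taxon26, Taxon29, Taxon30, Taxon34, Taxon36, Taxon38, Taxon42, Taxon45, Taxon50, Taxon51, Taxon65, Taxon68.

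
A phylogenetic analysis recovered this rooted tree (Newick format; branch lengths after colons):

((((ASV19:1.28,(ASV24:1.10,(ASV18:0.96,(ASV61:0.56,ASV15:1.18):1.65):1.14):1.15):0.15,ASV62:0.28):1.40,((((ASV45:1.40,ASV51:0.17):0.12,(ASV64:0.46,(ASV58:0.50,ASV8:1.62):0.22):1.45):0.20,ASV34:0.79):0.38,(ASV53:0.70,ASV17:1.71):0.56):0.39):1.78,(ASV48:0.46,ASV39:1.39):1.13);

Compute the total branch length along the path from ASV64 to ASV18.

7.68

The path runs ASV64 → … → MRCA → … → ASV18; the MRCA is the node subtending (((ASV19,(ASV24,(ASV18,(ASV61,ASV15)))),ASV62),((((ASV45,ASV51),(ASV64,(ASV58,ASV8))),ASV34),(ASV53,ASV17))).
Branch lengths along that path: 0.46 + 1.45 + 0.20 + 0.38 + 0.39 + 1.40 + 0.15 + 1.15 + 1.14 + 0.96 = 7.68.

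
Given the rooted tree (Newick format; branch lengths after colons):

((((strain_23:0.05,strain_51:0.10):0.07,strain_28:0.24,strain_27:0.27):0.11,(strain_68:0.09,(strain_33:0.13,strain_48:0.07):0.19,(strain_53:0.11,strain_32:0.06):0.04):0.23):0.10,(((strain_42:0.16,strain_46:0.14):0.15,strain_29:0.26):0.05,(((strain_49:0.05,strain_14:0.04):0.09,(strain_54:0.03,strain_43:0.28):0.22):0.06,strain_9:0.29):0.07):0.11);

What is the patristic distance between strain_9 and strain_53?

0.95

The path runs strain_9 → … → MRCA → … → strain_53; the MRCA is the root of the tree.
Branch lengths along that path: 0.29 + 0.07 + 0.11 + 0.10 + 0.23 + 0.04 + 0.11 = 0.95.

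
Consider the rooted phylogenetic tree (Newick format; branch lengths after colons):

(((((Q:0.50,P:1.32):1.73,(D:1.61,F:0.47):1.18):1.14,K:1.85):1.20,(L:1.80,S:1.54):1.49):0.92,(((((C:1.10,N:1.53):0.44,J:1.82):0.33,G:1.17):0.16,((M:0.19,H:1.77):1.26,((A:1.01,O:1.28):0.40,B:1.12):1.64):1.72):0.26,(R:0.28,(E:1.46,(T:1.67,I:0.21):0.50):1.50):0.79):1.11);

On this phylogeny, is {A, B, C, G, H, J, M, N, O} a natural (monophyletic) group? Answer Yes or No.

Yes

The most recent common ancestor of these taxa subtends ((((C,N),J),G),((M,H),((A,O),B))).
That clade has exactly 9 tips — every listed taxon and nothing else — so the group is monophyletic.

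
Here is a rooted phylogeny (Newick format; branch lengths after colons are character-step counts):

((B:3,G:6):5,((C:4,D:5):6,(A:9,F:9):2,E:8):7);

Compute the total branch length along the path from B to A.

26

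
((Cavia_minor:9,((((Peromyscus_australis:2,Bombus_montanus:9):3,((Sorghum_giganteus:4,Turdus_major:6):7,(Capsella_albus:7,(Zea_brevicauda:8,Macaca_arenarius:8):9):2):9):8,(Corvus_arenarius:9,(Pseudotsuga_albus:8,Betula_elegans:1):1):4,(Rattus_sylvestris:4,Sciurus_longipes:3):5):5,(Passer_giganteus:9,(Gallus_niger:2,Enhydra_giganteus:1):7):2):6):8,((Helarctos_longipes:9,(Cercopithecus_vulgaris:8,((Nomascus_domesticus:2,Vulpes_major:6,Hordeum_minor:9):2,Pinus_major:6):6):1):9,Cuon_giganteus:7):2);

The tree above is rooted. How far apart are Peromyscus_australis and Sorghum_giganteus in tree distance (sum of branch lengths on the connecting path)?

The path runs Peromyscus_australis → … → MRCA → … → Sorghum_giganteus; the MRCA is the node subtending ((Peromyscus_australis,Bombus_montanus),((Sorghum_giganteus,Turdus_major),(Capsella_albus,(Zea_brevicauda,Macaca_arenarius)))).
Branch lengths along that path: 2 + 3 + 9 + 7 + 4 = 25.

25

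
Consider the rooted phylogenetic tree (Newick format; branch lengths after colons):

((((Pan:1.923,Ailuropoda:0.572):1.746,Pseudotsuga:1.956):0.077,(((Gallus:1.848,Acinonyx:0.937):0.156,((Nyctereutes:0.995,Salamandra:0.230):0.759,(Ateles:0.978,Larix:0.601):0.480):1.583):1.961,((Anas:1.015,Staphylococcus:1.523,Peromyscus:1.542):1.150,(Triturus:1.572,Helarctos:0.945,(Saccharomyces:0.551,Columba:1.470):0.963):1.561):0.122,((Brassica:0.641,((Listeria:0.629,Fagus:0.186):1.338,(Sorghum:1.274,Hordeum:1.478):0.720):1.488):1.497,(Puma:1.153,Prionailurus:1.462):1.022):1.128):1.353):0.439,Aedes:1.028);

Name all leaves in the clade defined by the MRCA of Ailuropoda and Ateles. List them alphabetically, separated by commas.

Acinonyx, Ailuropoda, Anas, Ateles, Brassica, Columba, Fagus, Gallus, Helarctos, Hordeum, Larix, Listeria, Nyctereutes, Pan, Peromyscus, Prionailurus, Pseudotsuga, Puma, Saccharomyces, Salamandra, Sorghum, Staphylococcus, Triturus

Tracing Ailuropoda: it sits inside (Pan,Ailuropoda).
Tracing Ateles: it sits inside (Ateles,Larix).
The smallest clade enclosing both is (((Pan,Ailuropoda),Pseudotsuga),(((Gallus,Acinonyx),((Nyctereutes,Salamandra),(Ateles,Larix))),((Anas,Staphylococcus,Peromyscus),(Triturus,Helarctos,(Saccharomyces,Columba))),((Brassica,((Listeria,Fagus),(Sorghum,Hordeum))),(Puma,Prionailurus)))); the answer is its 23 terminal taxa in alphabetical order.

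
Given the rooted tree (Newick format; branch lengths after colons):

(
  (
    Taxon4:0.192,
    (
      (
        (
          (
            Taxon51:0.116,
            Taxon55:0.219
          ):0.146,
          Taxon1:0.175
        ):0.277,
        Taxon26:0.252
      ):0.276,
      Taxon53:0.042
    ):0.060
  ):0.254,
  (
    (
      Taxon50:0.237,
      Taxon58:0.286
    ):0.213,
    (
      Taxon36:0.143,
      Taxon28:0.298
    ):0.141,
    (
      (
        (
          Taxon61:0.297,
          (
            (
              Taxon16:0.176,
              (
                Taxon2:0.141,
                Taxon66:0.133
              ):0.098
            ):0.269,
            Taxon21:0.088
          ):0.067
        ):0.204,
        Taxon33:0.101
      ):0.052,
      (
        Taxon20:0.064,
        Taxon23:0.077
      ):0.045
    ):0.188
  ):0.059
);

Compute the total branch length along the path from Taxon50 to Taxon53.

The path runs Taxon50 → … → MRCA → … → Taxon53; the MRCA is the root of the tree.
Branch lengths along that path: 0.237 + 0.213 + 0.059 + 0.254 + 0.060 + 0.042 = 0.865.

0.865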